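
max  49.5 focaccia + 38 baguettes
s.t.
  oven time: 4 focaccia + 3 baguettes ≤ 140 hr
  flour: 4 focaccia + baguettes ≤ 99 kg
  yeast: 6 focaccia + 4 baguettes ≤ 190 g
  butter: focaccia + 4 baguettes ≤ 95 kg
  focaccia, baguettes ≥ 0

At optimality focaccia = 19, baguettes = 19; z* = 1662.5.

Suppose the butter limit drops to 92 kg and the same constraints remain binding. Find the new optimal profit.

Binding: yeast and butter. Non-binding: oven time (7 unused), flour (4 unused).
Since oven time, flour are not tight, their duals are 0.
The binding rows give the dual system: 6·y_yeast + 1·y_butter = 49.5 and 4·y_yeast + 4·y_butter = 38.
→ y_yeast = 8 and y_butter = 1.5.
Δz = y_butter·Δb = 1.5 × (-3) = -4.5, so new z* = 1662.5 − 4.5 = 1658.

1658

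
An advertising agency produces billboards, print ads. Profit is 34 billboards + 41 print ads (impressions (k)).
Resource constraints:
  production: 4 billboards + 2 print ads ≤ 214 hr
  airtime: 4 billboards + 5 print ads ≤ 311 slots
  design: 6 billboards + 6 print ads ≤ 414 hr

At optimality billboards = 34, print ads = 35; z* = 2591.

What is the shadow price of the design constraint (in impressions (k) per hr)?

1

Binding: airtime and design. Non-binding: production (8 unused).
By complementary slackness, y = 0 for the non-binding constraint.
From A_Bᵀ y = c: 4·y_airtime + 6·y_design = 34; 5·y_airtime + 6·y_design = 41.
Solving: y_airtime = 7, y_design = 1.
Shadow price of design = 1.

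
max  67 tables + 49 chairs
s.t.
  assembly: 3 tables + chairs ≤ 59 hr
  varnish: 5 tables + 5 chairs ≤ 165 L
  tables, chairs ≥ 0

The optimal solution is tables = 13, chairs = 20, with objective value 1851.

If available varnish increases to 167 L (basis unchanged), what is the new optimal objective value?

At the optimum: assembly uses 59 of 59 (binding); varnish uses 165 of 165 (binding).
Dual feasibility on the basic columns requires 3·y_assembly + 5·y_varnish = 67, 1·y_assembly + 5·y_varnish = 49.
→ y_assembly = 9 and y_varnish = 8.
Δz = y_varnish·Δb = 8 × (2) = 16, so new z* = 1851 + 16 = 1867.

1867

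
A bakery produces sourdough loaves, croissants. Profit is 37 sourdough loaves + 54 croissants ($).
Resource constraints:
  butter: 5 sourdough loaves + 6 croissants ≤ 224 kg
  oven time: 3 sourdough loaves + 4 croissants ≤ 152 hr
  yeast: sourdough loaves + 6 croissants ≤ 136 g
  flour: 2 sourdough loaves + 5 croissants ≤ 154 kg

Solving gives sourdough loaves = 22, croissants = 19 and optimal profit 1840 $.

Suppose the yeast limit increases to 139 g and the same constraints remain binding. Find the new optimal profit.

At the optimum: butter uses 224 of 224 (binding); oven time uses 142 of 152 (slack = 10); yeast uses 136 of 136 (binding); flour uses 139 of 154 (slack = 15).
Since oven time, flour are not tight, their duals are 0.
From A_Bᵀ y = c: 5·y_butter + 1·y_yeast = 37; 6·y_butter + 6·y_yeast = 54.
→ y_butter = 7 and y_yeast = 2.
Δz = y_yeast·Δb = 2 × (3) = 6, so new z* = 1840 + 6 = 1846.

1846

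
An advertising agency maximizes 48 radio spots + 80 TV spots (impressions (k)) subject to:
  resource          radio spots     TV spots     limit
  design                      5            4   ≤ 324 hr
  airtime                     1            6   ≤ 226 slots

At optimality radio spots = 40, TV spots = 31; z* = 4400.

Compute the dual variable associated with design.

8

Both design and airtime are binding at x*.
Dual feasibility on the basic columns requires 5·y_design + 1·y_airtime = 48, 4·y_design + 6·y_airtime = 80.
This yields shadow prices y_design = 8, y_airtime = 8.
Shadow price of design = 8.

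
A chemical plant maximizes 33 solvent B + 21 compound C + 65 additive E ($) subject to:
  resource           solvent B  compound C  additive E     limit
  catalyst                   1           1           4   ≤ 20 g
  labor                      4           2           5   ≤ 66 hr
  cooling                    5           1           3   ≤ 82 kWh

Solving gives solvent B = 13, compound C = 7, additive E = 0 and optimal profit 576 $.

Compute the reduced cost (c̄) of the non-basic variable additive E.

Binding: catalyst and labor. Non-binding: cooling (10 unused).
Slack constraints have shadow price 0 (complementary slackness).
Dual feasibility on the basic columns requires 1·y_catalyst + 4·y_labor = 33, 1·y_catalyst + 2·y_labor = 21.
This yields shadow prices y_catalyst = 9, y_labor = 6.
Reduced cost of additive E: c₃ − yᵀa₃ = 65 − (9·4 + 6·5) = 65 − 66 = -1.

-1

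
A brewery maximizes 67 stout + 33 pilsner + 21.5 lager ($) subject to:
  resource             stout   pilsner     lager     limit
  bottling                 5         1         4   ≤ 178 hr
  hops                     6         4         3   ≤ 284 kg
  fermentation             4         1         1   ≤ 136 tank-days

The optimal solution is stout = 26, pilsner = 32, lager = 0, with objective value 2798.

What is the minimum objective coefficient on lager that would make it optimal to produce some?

26.5

Check each constraint at x*: bottling 162/178 (slack 16); hops 284/284 (tight); fermentation 136/136 (tight).
Since bottling is not tight, its dual is 0.
Dual feasibility on the basic columns requires 6·y_hops + 4·y_fermentation = 67, 4·y_hops + 1·y_fermentation = 33.
Solving: y_hops = 6.5, y_fermentation = 7.
lager enters the basis when its profit ≥ yᵀa₃ = 6.5·3 + 7·1 = 26.5.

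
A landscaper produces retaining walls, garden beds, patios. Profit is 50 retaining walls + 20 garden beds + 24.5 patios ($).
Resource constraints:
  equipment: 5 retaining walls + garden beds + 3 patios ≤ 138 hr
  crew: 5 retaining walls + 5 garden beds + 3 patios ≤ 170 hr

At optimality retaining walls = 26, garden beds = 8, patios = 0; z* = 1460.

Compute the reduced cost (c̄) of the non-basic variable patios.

Both equipment and crew are binding at x*.
Dual feasibility on the basic columns requires 5·y_equipment + 5·y_crew = 50, 1·y_equipment + 5·y_crew = 20.
This yields shadow prices y_equipment = 7.5, y_crew = 2.5.
Reduced cost of patios: c₃ − yᵀa₃ = 24.5 − (7.5·3 + 2.5·3) = 24.5 − 30 = -5.5.

-5.5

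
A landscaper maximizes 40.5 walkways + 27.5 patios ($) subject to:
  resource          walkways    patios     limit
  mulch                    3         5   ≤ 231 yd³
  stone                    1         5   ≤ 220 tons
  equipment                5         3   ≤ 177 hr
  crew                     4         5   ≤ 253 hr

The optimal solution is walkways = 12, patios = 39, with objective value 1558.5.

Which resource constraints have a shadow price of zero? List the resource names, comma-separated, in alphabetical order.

mulch: 231/231 (binding)
stone: 207/220 (slack 13)
equipment: 177/177 (binding)
crew: 243/253 (slack 10)
By complementary slackness, a constraint with positive slack has shadow price 0 → crew, stone.

crew, stone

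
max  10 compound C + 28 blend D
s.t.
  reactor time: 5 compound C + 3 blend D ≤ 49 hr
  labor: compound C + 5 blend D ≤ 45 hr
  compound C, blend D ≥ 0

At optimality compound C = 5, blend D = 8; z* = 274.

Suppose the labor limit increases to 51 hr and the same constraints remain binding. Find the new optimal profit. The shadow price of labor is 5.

304

Δb = 6, so new z* = 274 + (5)·(6) = 274 + 30 = 304.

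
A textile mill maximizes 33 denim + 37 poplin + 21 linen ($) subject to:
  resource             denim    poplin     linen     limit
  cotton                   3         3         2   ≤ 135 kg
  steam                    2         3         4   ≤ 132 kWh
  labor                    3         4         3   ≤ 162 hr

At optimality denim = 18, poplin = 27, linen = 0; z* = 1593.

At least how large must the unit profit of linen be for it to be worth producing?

26

Check each constraint at x*: cotton 135/135 (tight); steam 117/132 (slack 15); labor 162/162 (tight).
By complementary slackness, y = 0 for the non-binding constraint.
From A_Bᵀ y = c: 3·y_cotton + 3·y_labor = 33; 3·y_cotton + 4·y_labor = 37.
→ y_cotton = 7 and y_labor = 4.
linen enters the basis when its profit ≥ yᵀa₃ = 7·2 + 4·3 = 26.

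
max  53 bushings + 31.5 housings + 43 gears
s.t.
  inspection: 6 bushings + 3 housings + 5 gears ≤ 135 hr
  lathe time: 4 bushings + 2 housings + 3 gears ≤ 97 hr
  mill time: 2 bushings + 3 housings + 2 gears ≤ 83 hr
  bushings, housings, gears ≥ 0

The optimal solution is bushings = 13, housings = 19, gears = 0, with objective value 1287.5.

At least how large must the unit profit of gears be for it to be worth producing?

At the optimum: inspection uses 135 of 135 (binding); lathe time uses 90 of 97 (slack = 7); mill time uses 83 of 83 (binding).
By complementary slackness, y = 0 for the non-binding constraint.
Dual feasibility on the basic columns requires 6·y_inspection + 2·y_mill time = 53, 3·y_inspection + 3·y_mill time = 31.5.
→ y_inspection = 8 and y_mill time = 2.5.
gears enters the basis when its profit ≥ yᵀa₃ = 8·5 + 2.5·2 = 45.

45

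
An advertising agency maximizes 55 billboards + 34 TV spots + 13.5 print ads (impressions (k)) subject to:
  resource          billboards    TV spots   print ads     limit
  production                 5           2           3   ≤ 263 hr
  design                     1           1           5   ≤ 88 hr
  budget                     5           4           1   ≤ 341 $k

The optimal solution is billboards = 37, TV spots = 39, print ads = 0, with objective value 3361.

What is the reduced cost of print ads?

-7.5

Binding: production and budget. Non-binding: design (12 unused).
Slack constraints have shadow price 0 (complementary slackness).
The binding rows give the dual system: 5·y_production + 5·y_budget = 55 and 2·y_production + 4·y_budget = 34.
→ y_production = 5 and y_budget = 6.
Reduced cost of print ads: c₃ − yᵀa₃ = 13.5 − (5·3 + 6·1) = 13.5 − 21 = -7.5.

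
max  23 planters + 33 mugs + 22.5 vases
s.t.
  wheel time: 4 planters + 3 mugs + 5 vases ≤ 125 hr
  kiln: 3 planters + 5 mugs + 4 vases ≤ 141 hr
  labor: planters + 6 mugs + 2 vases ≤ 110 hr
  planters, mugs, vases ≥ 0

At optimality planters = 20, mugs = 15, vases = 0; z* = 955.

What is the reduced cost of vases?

At the optimum: wheel time uses 125 of 125 (binding); kiln uses 135 of 141 (slack = 6); labor uses 110 of 110 (binding).
By complementary slackness, y = 0 for the non-binding constraint.
The binding rows give the dual system: 4·y_wheel time + 1·y_labor = 23 and 3·y_wheel time + 6·y_labor = 33.
→ y_wheel time = 5 and y_labor = 3.
Reduced cost of vases: c₃ − yᵀa₃ = 22.5 − (5·5 + 3·2) = 22.5 − 31 = -8.5.

-8.5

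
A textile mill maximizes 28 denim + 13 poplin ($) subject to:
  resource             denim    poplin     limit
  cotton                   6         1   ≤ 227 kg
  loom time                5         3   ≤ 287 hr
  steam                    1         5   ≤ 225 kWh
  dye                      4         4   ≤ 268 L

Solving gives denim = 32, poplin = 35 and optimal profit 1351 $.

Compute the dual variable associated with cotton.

Binding: cotton and dye. Non-binding: loom time (22 unused), steam (18 unused).
Since loom time, steam are not tight, their duals are 0.
Dual feasibility on the basic columns requires 6·y_cotton + 4·y_dye = 28, 1·y_cotton + 4·y_dye = 13.
→ y_cotton = 3 and y_dye = 2.5.
Shadow price of cotton = 3.

3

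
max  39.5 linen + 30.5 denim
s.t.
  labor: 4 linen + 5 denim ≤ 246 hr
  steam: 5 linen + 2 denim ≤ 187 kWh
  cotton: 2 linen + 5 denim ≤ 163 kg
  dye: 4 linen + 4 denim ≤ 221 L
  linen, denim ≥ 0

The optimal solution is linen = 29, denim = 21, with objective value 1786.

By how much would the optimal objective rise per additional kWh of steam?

Check each constraint at x*: labor 221/246 (slack 25); steam 187/187 (tight); cotton 163/163 (tight); dye 200/221 (slack 21).
By complementary slackness, y = 0 for the non-binding constraints.
From A_Bᵀ y = c: 5·y_steam + 2·y_cotton = 39.5; 2·y_steam + 5·y_cotton = 30.5.
Solving: y_steam = 6.5, y_cotton = 3.5.
Shadow price of steam = 6.5.

6.5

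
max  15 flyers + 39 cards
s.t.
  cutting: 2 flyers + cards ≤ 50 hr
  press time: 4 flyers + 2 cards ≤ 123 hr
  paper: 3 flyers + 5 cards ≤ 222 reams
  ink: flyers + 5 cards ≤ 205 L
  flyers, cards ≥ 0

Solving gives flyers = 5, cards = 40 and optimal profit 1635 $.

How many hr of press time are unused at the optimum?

23

press time used = 4·5 + 2·40 = 100; slack = 123 − 100 = 23.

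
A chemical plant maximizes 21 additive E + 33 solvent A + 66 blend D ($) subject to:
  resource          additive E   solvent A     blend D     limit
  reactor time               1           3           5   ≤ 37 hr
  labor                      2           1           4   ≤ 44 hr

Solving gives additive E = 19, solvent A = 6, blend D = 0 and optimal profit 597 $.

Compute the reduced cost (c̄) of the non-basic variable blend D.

-3

Check each constraint at x*: reactor time 37/37 (tight); labor 44/44 (tight).
Dual feasibility on the basic columns requires 1·y_reactor time + 2·y_labor = 21, 3·y_reactor time + 1·y_labor = 33.
This yields shadow prices y_reactor time = 9, y_labor = 6.
Reduced cost of blend D: c₃ − yᵀa₃ = 66 − (9·5 + 6·4) = 66 − 69 = -3.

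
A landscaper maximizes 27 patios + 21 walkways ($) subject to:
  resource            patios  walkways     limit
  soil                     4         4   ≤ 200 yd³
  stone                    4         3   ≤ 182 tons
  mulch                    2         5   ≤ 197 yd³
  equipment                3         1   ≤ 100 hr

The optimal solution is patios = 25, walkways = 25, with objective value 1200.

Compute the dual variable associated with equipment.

3

Binding: soil and equipment. Non-binding: stone (7 unused), mulch (22 unused).
Since stone, mulch are not tight, their duals are 0.
The binding rows give the dual system: 4·y_soil + 3·y_equipment = 27 and 4·y_soil + 1·y_equipment = 21.
→ y_soil = 4.5 and y_equipment = 3.
Shadow price of equipment = 3.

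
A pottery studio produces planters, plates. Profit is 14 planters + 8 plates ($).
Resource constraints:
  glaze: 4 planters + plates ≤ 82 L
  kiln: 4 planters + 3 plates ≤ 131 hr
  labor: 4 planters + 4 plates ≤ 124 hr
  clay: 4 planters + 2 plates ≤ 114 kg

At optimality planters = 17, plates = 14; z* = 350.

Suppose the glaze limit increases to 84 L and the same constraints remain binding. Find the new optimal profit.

Binding: glaze and labor. Non-binding: kiln (21 unused), clay (18 unused).
Since kiln, clay are not tight, their duals are 0.
Dual feasibility on the basic columns requires 4·y_glaze + 4·y_labor = 14, 1·y_glaze + 4·y_labor = 8.
Solving: y_glaze = 2, y_labor = 1.5.
Δz = y_glaze·Δb = 2 × (2) = 4, so new z* = 350 + 4 = 354.

354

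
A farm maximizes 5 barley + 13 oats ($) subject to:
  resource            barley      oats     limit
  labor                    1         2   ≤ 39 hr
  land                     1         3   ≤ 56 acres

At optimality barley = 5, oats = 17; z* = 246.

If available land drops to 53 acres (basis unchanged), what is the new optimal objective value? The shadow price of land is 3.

237

Δb = -3, so new z* = 246 + (3)·(-3) = 246 − 9 = 237.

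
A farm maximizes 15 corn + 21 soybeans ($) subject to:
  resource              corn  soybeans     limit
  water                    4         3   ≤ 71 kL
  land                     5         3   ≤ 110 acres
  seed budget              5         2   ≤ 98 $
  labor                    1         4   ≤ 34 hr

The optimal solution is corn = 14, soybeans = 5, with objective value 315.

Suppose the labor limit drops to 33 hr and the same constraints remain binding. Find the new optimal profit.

Check each constraint at x*: water 71/71 (tight); land 85/110 (slack 25); seed budget 80/98 (slack 18); labor 34/34 (tight).
Since land, seed budget are not tight, their duals are 0.
Dual feasibility on the basic columns requires 4·y_water + 1·y_labor = 15, 3·y_water + 4·y_labor = 21.
This yields shadow prices y_water = 3, y_labor = 3.
Δz = y_labor·Δb = 3 × (-1) = -3, so new z* = 315 − 3 = 312.

312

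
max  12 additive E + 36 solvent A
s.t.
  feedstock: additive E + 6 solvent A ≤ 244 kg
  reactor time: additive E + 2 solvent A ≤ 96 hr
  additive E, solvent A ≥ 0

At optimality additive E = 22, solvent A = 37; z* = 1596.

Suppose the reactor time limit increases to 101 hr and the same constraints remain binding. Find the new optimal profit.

1641

Both feedstock and reactor time are binding at x*.
Dual feasibility on the basic columns requires 1·y_feedstock + 1·y_reactor time = 12, 6·y_feedstock + 2·y_reactor time = 36.
→ y_feedstock = 3 and y_reactor time = 9.
Δz = y_reactor time·Δb = 9 × (5) = 45, so new z* = 1596 + 45 = 1641.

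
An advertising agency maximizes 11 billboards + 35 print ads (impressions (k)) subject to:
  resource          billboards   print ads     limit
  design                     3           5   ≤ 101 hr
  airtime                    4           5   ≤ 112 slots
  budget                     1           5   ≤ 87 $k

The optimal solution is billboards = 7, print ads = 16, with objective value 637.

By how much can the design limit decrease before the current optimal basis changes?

Binding constraints: design, budget. The basis is B = [[3,5],[1,5]] with det 10.
Per unit decrease in design, x* moves by d = (-0.5, 0.1).
The basis stays optimal until billboards reaches 0; allowable decrease = 14 hr.

14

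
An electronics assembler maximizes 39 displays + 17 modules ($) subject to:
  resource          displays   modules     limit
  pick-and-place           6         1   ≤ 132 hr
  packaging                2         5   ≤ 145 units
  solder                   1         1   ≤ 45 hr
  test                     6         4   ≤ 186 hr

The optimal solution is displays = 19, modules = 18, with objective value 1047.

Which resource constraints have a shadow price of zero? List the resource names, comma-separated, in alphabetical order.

packaging, solder

pick-and-place: 132/132 (binding)
packaging: 128/145 (slack 17)
solder: 37/45 (slack 8)
test: 186/186 (binding)
By complementary slackness, a constraint with positive slack has shadow price 0 → packaging, solder.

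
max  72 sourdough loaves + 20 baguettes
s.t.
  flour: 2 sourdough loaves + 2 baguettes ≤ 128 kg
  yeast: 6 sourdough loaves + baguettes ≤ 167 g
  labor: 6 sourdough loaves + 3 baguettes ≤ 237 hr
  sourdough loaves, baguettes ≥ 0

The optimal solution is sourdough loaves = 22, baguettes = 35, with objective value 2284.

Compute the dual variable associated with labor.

Check each constraint at x*: flour 114/128 (slack 14); yeast 167/167 (tight); labor 237/237 (tight).
Slack constraints have shadow price 0 (complementary slackness).
Dual feasibility on the basic columns requires 6·y_yeast + 6·y_labor = 72, 1·y_yeast + 3·y_labor = 20.
Solving: y_yeast = 8, y_labor = 4.
Shadow price of labor = 4.

4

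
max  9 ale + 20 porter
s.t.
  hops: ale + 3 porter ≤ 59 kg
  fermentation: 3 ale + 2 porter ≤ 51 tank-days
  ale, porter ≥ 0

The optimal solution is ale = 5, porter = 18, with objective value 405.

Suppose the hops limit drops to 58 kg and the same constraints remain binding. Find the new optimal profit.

399

Check each constraint at x*: hops 59/59 (tight); fermentation 51/51 (tight).
The binding rows give the dual system: 1·y_hops + 3·y_fermentation = 9 and 3·y_hops + 2·y_fermentation = 20.
Solving: y_hops = 6, y_fermentation = 1.
Δz = y_hops·Δb = 6 × (-1) = -6, so new z* = 405 − 6 = 399.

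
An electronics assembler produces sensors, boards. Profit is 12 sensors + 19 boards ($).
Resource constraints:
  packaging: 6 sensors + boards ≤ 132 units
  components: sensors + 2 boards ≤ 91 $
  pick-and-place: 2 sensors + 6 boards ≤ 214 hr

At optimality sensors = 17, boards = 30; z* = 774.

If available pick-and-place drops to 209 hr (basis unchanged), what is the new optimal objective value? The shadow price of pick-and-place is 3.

Δb = -5, so new z* = 774 + (3)·(-5) = 774 − 15 = 759.

759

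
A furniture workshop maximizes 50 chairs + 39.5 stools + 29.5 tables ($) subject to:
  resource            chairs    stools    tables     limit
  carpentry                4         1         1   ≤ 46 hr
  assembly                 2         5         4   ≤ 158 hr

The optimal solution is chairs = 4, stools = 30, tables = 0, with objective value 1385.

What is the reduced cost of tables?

Check each constraint at x*: carpentry 46/46 (tight); assembly 158/158 (tight).
From A_Bᵀ y = c: 4·y_carpentry + 2·y_assembly = 50; 1·y_carpentry + 5·y_assembly = 39.5.
This yields shadow prices y_carpentry = 9.5, y_assembly = 6.
Reduced cost of tables: c₃ − yᵀa₃ = 29.5 − (9.5·1 + 6·4) = 29.5 − 33.5 = -4.

-4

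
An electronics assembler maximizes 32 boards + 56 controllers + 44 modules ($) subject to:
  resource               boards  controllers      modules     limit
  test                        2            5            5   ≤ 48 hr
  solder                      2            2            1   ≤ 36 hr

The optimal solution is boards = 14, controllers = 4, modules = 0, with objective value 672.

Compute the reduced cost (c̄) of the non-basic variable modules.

-4

At the optimum: test uses 48 of 48 (binding); solder uses 36 of 36 (binding).
From A_Bᵀ y = c: 2·y_test + 2·y_solder = 32; 5·y_test + 2·y_solder = 56.
Solving: y_test = 8, y_solder = 8.
Reduced cost of modules: c₃ − yᵀa₃ = 44 − (8·5 + 8·1) = 44 − 48 = -4.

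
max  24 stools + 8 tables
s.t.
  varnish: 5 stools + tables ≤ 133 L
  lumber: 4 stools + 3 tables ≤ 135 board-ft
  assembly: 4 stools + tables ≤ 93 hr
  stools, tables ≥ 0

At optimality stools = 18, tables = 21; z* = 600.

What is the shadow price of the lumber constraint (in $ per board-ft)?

1

At the optimum: varnish uses 111 of 133 (slack = 22); lumber uses 135 of 135 (binding); assembly uses 93 of 93 (binding).
By complementary slackness, y = 0 for the non-binding constraint.
Dual feasibility on the basic columns requires 4·y_lumber + 4·y_assembly = 24, 3·y_lumber + 1·y_assembly = 8.
Solving: y_lumber = 1, y_assembly = 5.
Shadow price of lumber = 1.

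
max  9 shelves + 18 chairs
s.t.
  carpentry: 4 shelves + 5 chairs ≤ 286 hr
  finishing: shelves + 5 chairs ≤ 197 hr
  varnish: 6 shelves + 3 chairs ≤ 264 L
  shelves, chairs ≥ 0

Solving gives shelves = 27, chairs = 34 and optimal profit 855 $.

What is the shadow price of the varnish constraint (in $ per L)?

1

Check each constraint at x*: carpentry 278/286 (slack 8); finishing 197/197 (tight); varnish 264/264 (tight).
Since carpentry is not tight, its dual is 0.
The binding rows give the dual system: 1·y_finishing + 6·y_varnish = 9 and 5·y_finishing + 3·y_varnish = 18.
→ y_finishing = 3 and y_varnish = 1.
Shadow price of varnish = 1.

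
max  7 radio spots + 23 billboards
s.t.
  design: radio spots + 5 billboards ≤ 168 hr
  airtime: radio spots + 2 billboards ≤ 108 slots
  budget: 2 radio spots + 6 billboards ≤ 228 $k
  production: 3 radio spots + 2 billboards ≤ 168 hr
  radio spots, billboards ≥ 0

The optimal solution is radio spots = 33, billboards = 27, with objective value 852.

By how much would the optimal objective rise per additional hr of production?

0

Binding: design and budget. Non-binding: airtime (21 unused), production (15 unused).
Slack constraints have shadow price 0 (complementary slackness).
Dual feasibility on the basic columns requires 1·y_design + 2·y_budget = 7, 5·y_design + 6·y_budget = 23.
This yields shadow prices y_design = 1, y_budget = 3.
Shadow price of production = 0.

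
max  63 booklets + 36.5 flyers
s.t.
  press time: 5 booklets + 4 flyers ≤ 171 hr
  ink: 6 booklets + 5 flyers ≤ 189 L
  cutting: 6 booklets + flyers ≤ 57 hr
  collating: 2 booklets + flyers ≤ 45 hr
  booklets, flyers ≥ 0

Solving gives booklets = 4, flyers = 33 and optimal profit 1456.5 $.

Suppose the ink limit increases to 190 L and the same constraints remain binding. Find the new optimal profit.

Binding: ink and cutting. Non-binding: press time (19 unused), collating (4 unused).
By complementary slackness, y = 0 for the non-binding constraints.
The binding rows give the dual system: 6·y_ink + 6·y_cutting = 63 and 5·y_ink + 1·y_cutting = 36.5.
This yields shadow prices y_ink = 6.5, y_cutting = 4.
Δz = y_ink·Δb = 6.5 × (1) = 6.5, so new z* = 1456.5 + 6.5 = 1463.

1463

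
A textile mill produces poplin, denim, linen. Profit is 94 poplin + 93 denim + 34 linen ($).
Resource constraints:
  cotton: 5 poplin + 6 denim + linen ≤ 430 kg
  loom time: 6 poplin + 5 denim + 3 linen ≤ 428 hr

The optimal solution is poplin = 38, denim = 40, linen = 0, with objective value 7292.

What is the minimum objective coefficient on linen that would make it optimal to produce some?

35

Check each constraint at x*: cotton 430/430 (tight); loom time 428/428 (tight).
The binding rows give the dual system: 5·y_cotton + 6·y_loom time = 94 and 6·y_cotton + 5·y_loom time = 93.
→ y_cotton = 8 and y_loom time = 9.
linen enters the basis when its profit ≥ yᵀa₃ = 8·1 + 9·3 = 35.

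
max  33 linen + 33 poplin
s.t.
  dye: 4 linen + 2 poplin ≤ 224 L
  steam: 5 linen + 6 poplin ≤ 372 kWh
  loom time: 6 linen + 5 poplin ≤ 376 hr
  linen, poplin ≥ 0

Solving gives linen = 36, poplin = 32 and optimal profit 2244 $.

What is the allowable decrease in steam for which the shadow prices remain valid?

22

Binding constraints: steam, loom time. The basis is B = [[5,6],[6,5]] with det -11.
Per unit decrease in steam, x* moves by d = (0.4545, -0.5455).
The basis stays optimal until dye becomes binding; allowable decrease = 22 kWh.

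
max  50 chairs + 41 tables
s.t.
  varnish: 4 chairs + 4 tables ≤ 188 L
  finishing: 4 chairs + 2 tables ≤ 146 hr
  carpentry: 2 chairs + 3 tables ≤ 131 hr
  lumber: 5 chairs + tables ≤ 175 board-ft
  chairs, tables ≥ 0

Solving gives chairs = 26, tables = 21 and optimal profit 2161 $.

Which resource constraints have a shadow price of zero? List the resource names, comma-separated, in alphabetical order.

carpentry, lumber

varnish: 188/188 (binding)
finishing: 146/146 (binding)
carpentry: 115/131 (slack 16)
lumber: 151/175 (slack 24)
By complementary slackness, a constraint with positive slack has shadow price 0 → carpentry, lumber.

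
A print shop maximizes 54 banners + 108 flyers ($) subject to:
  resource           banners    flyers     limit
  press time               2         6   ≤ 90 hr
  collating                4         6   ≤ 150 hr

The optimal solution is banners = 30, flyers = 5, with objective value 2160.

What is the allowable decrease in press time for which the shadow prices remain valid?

Binding constraints: press time, collating. The basis is B = [[2,6],[4,6]] with det -12.
Per unit decrease in press time, x* moves by d = (0.5, -0.3333).
The basis stays optimal until flyers reaches 0; allowable decrease = 15 hr.

15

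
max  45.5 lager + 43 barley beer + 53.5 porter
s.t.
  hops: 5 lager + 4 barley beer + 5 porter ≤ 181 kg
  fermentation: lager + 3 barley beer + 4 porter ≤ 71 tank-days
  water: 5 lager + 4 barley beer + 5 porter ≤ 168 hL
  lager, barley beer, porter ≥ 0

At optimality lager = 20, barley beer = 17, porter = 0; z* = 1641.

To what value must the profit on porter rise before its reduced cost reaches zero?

Binding: fermentation and water. Non-binding: hops (13 unused).
Since hops is not tight, its dual is 0.
The binding rows give the dual system: 1·y_fermentation + 5·y_water = 45.5 and 3·y_fermentation + 4·y_water = 43.
Solving: y_fermentation = 3, y_water = 8.5.
porter enters the basis when its profit ≥ yᵀa₃ = 3·4 + 8.5·5 = 54.5.

54.5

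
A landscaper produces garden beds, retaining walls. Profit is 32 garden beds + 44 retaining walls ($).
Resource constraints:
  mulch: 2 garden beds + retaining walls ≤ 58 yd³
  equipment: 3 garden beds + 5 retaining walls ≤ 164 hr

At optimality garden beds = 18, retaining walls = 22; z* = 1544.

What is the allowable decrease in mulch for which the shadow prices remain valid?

Binding constraints: mulch, equipment. The basis is B = [[2,1],[3,5]] with det 7.
Per unit decrease in mulch, x* moves by d = (-0.7143, 0.4286).
The basis stays optimal until garden beds reaches 0; allowable decrease = 25.2 yd³.

25.2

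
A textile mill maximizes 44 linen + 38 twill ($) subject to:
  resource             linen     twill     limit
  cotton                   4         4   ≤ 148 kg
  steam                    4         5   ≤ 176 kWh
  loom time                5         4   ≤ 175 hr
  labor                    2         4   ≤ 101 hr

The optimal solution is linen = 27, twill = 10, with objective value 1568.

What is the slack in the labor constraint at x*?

7

labor used = 2·27 + 4·10 = 94; slack = 101 − 94 = 7.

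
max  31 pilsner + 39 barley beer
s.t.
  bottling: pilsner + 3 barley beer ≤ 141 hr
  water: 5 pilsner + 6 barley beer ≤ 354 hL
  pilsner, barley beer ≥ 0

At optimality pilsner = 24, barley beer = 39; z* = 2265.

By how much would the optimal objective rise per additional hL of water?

6

At the optimum: bottling uses 141 of 141 (binding); water uses 354 of 354 (binding).
Dual feasibility on the basic columns requires 1·y_bottling + 5·y_water = 31, 3·y_bottling + 6·y_water = 39.
Solving: y_bottling = 1, y_water = 6.
Shadow price of water = 6.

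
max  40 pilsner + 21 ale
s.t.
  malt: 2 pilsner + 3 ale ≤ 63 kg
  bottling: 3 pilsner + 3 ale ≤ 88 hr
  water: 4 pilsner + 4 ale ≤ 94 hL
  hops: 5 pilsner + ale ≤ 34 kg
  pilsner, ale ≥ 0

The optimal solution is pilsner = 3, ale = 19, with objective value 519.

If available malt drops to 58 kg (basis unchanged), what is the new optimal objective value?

494

At the optimum: malt uses 63 of 63 (binding); bottling uses 66 of 88 (slack = 22); water uses 88 of 94 (slack = 6); hops uses 34 of 34 (binding).
Slack constraints have shadow price 0 (complementary slackness).
From A_Bᵀ y = c: 2·y_malt + 5·y_hops = 40; 3·y_malt + 1·y_hops = 21.
This yields shadow prices y_malt = 5, y_hops = 6.
Δz = y_malt·Δb = 5 × (-5) = -25, so new z* = 519 − 25 = 494.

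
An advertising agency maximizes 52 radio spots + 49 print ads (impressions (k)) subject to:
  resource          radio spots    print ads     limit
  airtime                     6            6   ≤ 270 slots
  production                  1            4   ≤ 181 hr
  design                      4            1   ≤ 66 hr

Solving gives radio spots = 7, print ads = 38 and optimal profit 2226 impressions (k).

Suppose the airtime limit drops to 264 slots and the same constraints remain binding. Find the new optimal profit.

Check each constraint at x*: airtime 270/270 (tight); production 159/181 (slack 22); design 66/66 (tight).
Since production is not tight, its dual is 0.
From A_Bᵀ y = c: 6·y_airtime + 4·y_design = 52; 6·y_airtime + 1·y_design = 49.
→ y_airtime = 8 and y_design = 1.
Δz = y_airtime·Δb = 8 × (-6) = -48, so new z* = 2226 − 48 = 2178.

2178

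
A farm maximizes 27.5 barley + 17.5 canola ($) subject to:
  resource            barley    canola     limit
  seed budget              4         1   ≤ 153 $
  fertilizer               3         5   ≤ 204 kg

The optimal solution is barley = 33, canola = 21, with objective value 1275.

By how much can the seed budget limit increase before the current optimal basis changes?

Binding constraints: seed budget, fertilizer. The basis is B = [[4,1],[3,5]] with det 17.
Per unit increase in seed budget, x* moves by d = (0.2941, -0.1765).
The basis stays optimal until canola reaches 0; allowable increase = 119 $.

119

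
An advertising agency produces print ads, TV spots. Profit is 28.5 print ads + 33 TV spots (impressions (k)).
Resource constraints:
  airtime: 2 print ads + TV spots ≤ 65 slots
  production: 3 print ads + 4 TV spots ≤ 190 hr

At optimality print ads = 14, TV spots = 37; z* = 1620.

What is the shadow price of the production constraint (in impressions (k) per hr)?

7.5

Check each constraint at x*: airtime 65/65 (tight); production 190/190 (tight).
Dual feasibility on the basic columns requires 2·y_airtime + 3·y_production = 28.5, 1·y_airtime + 4·y_production = 33.
Solving: y_airtime = 3, y_production = 7.5.
Shadow price of production = 7.5.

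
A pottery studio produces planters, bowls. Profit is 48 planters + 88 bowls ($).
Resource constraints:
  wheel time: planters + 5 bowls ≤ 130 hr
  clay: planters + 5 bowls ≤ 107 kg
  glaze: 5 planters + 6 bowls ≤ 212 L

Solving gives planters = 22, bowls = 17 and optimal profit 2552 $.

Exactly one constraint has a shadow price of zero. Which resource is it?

wheel time

wheel time: 107/130 (slack 23)
clay: 107/107 (binding)
glaze: 212/212 (binding)
By complementary slackness, a constraint with positive slack has shadow price 0 → wheel time.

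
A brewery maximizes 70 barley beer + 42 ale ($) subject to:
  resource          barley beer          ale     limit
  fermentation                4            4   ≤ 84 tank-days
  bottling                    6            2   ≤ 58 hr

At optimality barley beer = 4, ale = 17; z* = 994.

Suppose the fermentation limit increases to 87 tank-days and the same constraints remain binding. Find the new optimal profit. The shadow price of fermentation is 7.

Δb = 3, so new z* = 994 + (7)·(3) = 994 + 21 = 1015.

1015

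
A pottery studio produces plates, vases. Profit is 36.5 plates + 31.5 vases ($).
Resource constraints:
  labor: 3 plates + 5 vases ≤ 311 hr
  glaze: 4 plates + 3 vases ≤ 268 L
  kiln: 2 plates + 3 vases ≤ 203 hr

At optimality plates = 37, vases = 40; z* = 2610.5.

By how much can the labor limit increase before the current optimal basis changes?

16.5

Binding constraints: labor, glaze. The basis is B = [[3,5],[4,3]] with det -11.
Per unit increase in labor, x* moves by d = (-0.2727, 0.3636).
The basis stays optimal until kiln becomes binding; allowable increase = 16.5 hr.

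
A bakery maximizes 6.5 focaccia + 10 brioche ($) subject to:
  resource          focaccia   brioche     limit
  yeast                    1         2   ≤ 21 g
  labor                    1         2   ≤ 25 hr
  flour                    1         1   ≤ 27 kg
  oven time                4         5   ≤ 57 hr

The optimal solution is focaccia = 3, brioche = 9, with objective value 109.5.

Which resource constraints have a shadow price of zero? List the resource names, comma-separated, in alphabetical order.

yeast: 21/21 (binding)
labor: 21/25 (slack 4)
flour: 12/27 (slack 15)
oven time: 57/57 (binding)
By complementary slackness, a constraint with positive slack has shadow price 0 → flour, labor.

flour, labor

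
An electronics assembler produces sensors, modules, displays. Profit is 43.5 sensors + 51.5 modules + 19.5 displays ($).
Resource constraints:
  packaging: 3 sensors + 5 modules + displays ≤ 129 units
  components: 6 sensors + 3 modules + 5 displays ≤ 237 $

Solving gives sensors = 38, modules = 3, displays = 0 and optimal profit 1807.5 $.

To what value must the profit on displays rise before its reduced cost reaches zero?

23.5

At the optimum: packaging uses 129 of 129 (binding); components uses 237 of 237 (binding).
Dual feasibility on the basic columns requires 3·y_packaging + 6·y_components = 43.5, 5·y_packaging + 3·y_components = 51.5.
→ y_packaging = 8.5 and y_components = 3.
displays enters the basis when its profit ≥ yᵀa₃ = 8.5·1 + 3·5 = 23.5.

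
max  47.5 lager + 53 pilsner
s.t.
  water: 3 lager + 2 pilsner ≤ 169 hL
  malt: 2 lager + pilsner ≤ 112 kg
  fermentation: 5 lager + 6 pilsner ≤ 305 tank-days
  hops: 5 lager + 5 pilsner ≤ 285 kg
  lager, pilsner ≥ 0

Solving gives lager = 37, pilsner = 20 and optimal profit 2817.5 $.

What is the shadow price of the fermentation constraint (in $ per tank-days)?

5.5

Check each constraint at x*: water 151/169 (slack 18); malt 94/112 (slack 18); fermentation 305/305 (tight); hops 285/285 (tight).
By complementary slackness, y = 0 for the non-binding constraints.
Dual feasibility on the basic columns requires 5·y_fermentation + 5·y_hops = 47.5, 6·y_fermentation + 5·y_hops = 53.
This yields shadow prices y_fermentation = 5.5, y_hops = 4.
Shadow price of fermentation = 5.5.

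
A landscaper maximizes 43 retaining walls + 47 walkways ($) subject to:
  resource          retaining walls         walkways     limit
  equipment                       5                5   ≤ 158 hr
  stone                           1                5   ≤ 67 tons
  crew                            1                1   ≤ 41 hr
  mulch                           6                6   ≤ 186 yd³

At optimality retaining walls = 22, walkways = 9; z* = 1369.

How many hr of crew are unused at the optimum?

crew used = 1·22 + 1·9 = 31; slack = 41 − 31 = 10.

10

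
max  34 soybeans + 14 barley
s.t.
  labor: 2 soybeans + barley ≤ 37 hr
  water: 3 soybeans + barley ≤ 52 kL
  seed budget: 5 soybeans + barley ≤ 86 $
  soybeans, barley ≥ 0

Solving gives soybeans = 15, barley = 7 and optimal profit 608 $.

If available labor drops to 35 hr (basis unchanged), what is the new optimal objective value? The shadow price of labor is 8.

Δb = -2, so new z* = 608 + (8)·(-2) = 608 − 16 = 592.

592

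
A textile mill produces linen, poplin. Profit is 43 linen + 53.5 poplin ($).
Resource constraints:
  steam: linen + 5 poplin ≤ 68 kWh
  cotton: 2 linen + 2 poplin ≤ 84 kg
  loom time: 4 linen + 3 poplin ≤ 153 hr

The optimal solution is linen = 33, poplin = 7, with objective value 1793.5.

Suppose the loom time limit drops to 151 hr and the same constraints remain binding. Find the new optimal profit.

1774.5

At the optimum: steam uses 68 of 68 (binding); cotton uses 80 of 84 (slack = 4); loom time uses 153 of 153 (binding).
Slack constraints have shadow price 0 (complementary slackness).
Dual feasibility on the basic columns requires 1·y_steam + 4·y_loom time = 43, 5·y_steam + 3·y_loom time = 53.5.
This yields shadow prices y_steam = 5, y_loom time = 9.5.
Δz = y_loom time·Δb = 9.5 × (-2) = -19, so new z* = 1793.5 − 19 = 1774.5.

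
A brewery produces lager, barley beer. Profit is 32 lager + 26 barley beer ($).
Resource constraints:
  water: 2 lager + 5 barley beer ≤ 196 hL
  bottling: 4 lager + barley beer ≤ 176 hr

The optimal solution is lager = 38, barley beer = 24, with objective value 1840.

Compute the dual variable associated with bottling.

6

Check each constraint at x*: water 196/196 (tight); bottling 176/176 (tight).
The binding rows give the dual system: 2·y_water + 4·y_bottling = 32 and 5·y_water + 1·y_bottling = 26.
→ y_water = 4 and y_bottling = 6.
Shadow price of bottling = 6.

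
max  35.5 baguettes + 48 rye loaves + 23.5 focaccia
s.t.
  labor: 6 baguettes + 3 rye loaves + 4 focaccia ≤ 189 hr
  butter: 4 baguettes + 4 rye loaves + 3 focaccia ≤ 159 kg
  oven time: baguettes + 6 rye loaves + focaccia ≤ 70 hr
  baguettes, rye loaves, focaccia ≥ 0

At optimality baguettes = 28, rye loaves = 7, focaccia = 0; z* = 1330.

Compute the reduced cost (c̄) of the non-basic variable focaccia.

-2

At the optimum: labor uses 189 of 189 (binding); butter uses 140 of 159 (slack = 19); oven time uses 70 of 70 (binding).
Since butter is not tight, its dual is 0.
The binding rows give the dual system: 6·y_labor + 1·y_oven time = 35.5 and 3·y_labor + 6·y_oven time = 48.
Solving: y_labor = 5, y_oven time = 5.5.
Reduced cost of focaccia: c₃ − yᵀa₃ = 23.5 − (5·4 + 5.5·1) = 23.5 − 25.5 = -2.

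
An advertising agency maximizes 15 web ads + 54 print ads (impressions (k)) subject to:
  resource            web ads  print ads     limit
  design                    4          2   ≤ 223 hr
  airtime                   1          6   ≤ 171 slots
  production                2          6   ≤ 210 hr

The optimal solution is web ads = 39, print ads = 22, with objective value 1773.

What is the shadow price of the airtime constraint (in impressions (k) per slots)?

3

At the optimum: design uses 200 of 223 (slack = 23); airtime uses 171 of 171 (binding); production uses 210 of 210 (binding).
Since design is not tight, its dual is 0.
The binding rows give the dual system: 1·y_airtime + 2·y_production = 15 and 6·y_airtime + 6·y_production = 54.
→ y_airtime = 3 and y_production = 6.
Shadow price of airtime = 3.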